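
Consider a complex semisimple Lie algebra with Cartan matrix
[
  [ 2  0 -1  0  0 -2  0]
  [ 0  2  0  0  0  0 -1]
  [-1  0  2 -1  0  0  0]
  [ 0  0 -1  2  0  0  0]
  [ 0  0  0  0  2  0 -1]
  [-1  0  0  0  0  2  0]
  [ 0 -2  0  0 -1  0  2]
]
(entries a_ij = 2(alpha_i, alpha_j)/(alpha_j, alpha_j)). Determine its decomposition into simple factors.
B_3 + B_4

The diagram associated to this matrix has two connected components: the simple roots {alpha_2, alpha_5, alpha_7} form a chain of 3 nodes with a double edge at one end; the terminal node there is the unique short simple root (B_3), and {alpha_1, alpha_3, alpha_4, alpha_6} form a chain of 4 nodes with a double edge at one end; the terminal node there is the unique short simple root (B_4). A semisimple Lie algebra decomposes uniquely as the direct sum of simple ideals, one per connected component of its Dynkin diagram, so g ≅ B_3 ⊕ B_4 (dimension 21 + 36 = 57).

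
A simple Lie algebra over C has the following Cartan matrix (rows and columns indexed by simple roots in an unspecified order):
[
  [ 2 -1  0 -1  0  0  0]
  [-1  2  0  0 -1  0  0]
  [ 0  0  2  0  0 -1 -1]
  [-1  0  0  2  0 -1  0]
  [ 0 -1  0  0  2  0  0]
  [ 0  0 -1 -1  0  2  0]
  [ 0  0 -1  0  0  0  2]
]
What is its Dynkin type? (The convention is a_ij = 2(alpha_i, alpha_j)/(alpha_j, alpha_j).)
The matrix has rank 7 with 2's on the diagonal. Reading the off-diagonal entries as Dynkin edges (a single edge where a_ij = a_ji = -1; a double or triple edge where a_ij * a_ji = 2 or 3), the diagram is a chain of 7 nodes with single edges (A_7). One simple-root ordering that puts it in standard form is (alpha_7, alpha_3, alpha_6, alpha_4, alpha_1, alpha_2, alpha_5). So the algebra is type A_7, i.e. sl(8).

A_7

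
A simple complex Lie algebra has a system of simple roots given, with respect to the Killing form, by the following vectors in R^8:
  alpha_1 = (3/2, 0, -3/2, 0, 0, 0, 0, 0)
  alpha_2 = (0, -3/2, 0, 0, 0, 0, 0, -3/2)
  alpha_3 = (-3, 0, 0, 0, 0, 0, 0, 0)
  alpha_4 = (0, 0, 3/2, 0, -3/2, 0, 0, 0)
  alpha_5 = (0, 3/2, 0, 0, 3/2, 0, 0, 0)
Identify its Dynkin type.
C_5

Compute the Cartan integers a_ij = 2(alpha_i, alpha_j)/(alpha_j, alpha_j); the resulting 5x5 Cartan matrix is
[[2, 0, -1, -1, 0], [0, 2, 0, 0, -1], [-2, 0, 2, 0, 0], [-1, 0, 0, 2, -1], [0, -1, 0, -1, 2]].
The roots have two lengths (squared-length ratio 2:1); the short ones are alpha_{1,2,4,5}. The associated Dynkin diagram is a chain of 5 nodes with a double edge at one end; the terminal node there is the unique long simple root (C_5), so the type is C_5 (the algebra sp(10)).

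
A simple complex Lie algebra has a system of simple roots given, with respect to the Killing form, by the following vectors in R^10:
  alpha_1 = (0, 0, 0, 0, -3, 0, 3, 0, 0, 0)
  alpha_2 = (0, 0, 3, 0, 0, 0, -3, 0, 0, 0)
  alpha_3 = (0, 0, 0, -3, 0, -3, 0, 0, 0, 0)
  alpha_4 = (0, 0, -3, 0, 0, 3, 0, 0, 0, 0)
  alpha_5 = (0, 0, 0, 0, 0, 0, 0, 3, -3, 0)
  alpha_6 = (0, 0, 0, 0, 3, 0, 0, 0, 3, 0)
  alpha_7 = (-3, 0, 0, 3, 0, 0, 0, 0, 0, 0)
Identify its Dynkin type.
Compute the Cartan integers a_ij = 2(alpha_i, alpha_j)/(alpha_j, alpha_j); the resulting 7x7 Cartan matrix is
[[2, -1, 0, 0, 0, -1, 0], [-1, 2, 0, -1, 0, 0, 0], [0, 0, 2, -1, 0, 0, -1], [0, -1, -1, 2, 0, 0, 0], [0, 0, 0, 0, 2, -1, 0], [-1, 0, 0, 0, -1, 2, 0], [0, 0, -1, 0, 0, 0, 2]].
All simple roots have the same length, so the diagram is simply laced. The associated Dynkin diagram is a chain of 7 nodes with single edges (A_7), so the type is A_7 (the algebra sl(8)).

type A_7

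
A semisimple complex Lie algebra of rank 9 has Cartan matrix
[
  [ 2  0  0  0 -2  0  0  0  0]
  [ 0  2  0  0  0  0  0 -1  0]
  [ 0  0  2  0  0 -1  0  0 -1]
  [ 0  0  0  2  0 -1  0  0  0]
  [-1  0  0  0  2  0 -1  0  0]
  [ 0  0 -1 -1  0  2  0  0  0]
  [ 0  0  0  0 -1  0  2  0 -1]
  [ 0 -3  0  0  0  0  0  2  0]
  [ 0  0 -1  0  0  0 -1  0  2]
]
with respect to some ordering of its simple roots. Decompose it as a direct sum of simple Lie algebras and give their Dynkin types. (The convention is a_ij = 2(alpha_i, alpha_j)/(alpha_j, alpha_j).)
C_7 ⊕ G_2

The diagram associated to this matrix has two connected components: the simple roots {alpha_1, alpha_3, alpha_4, alpha_5, alpha_6, alpha_7, alpha_9} form a chain of 7 nodes with a double edge at one end; the terminal node there is the unique long simple root (C_7), and {alpha_2, alpha_8} form two nodes joined by a triple edge (G_2). A semisimple Lie algebra decomposes uniquely as the direct sum of simple ideals, one per connected component of its Dynkin diagram, so g ≅ C_7 ⊕ G_2 (dimension 105 + 14 = 119).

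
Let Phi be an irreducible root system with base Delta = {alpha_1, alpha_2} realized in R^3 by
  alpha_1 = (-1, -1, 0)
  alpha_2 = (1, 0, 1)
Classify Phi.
type A_2

Compute the Cartan integers a_ij = 2(alpha_i, alpha_j)/(alpha_j, alpha_j); the resulting 2x2 Cartan matrix is
[[2, -1], [-1, 2]].
All simple roots have the same length, so the diagram is simply laced. The associated Dynkin diagram is a chain of 2 nodes with single edges (A_2), so the type is A_2 (the algebra sl(3)).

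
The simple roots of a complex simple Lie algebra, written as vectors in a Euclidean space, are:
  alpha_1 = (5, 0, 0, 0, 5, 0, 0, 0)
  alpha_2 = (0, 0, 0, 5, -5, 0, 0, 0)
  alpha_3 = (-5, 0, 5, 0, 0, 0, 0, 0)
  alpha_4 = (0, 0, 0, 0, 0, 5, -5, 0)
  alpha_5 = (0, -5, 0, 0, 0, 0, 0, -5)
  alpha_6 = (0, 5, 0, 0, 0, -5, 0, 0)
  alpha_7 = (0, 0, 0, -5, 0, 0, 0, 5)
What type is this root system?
Compute the Cartan integers a_ij = 2(alpha_i, alpha_j)/(alpha_j, alpha_j); the resulting 7x7 Cartan matrix is
[[2, -1, -1, 0, 0, 0, 0], [-1, 2, 0, 0, 0, 0, -1], [-1, 0, 2, 0, 0, 0, 0], [0, 0, 0, 2, 0, -1, 0], [0, 0, 0, 0, 2, -1, -1], [0, 0, 0, -1, -1, 2, 0], [0, -1, 0, 0, -1, 0, 2]].
All simple roots have the same length, so the diagram is simply laced. The associated Dynkin diagram is a chain of 7 nodes with single edges (A_7), so the type is A_7 (the algebra sl(8)).

A7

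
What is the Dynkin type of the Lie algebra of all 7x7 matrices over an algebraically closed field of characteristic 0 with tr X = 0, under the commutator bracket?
This is sl(7), which has dimension 7^2 - 1 = 48 and rank 7 - 1 = 6 (a Cartan subalgebra is the diagonal traceless matrices). In the classification of classical Lie algebras, the special linear algebra sl(n+1) has type A_n; here n = 6, so the Dynkin diagram is a chain of 6 nodes with single edges (A_6). Hence the type is A_6.

A6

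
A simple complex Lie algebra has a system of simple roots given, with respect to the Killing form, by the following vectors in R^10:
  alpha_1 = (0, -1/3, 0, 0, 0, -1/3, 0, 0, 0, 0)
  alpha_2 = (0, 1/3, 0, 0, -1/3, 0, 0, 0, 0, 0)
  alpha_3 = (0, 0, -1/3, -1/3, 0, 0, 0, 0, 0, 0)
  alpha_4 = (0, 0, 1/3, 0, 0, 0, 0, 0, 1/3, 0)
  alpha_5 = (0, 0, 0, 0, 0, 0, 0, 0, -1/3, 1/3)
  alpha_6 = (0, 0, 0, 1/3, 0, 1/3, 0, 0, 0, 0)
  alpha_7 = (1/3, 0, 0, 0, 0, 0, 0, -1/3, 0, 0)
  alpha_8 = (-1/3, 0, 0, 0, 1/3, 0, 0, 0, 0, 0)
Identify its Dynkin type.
Compute the Cartan integers a_ij = 2(alpha_i, alpha_j)/(alpha_j, alpha_j); the resulting 8x8 Cartan matrix is
[[2, -1, 0, 0, 0, -1, 0, 0], [-1, 2, 0, 0, 0, 0, 0, -1], [0, 0, 2, -1, 0, -1, 0, 0], [0, 0, -1, 2, -1, 0, 0, 0], [0, 0, 0, -1, 2, 0, 0, 0], [-1, 0, -1, 0, 0, 2, 0, 0], [0, 0, 0, 0, 0, 0, 2, -1], [0, -1, 0, 0, 0, 0, -1, 2]].
All simple roots have the same length, so the diagram is simply laced. The associated Dynkin diagram is a chain of 8 nodes with single edges (A_8), so the type is A_8 (the algebra sl(9)).

A_8 (sl(9))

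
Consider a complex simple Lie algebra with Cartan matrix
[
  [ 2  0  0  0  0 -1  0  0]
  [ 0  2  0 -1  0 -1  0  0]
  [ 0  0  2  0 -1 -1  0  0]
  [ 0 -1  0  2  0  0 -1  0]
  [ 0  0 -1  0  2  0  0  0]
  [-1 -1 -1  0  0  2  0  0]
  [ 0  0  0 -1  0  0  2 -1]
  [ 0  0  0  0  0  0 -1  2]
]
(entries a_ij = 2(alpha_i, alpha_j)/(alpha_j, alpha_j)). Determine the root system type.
type E_8

The matrix has rank 8 with 2's on the diagonal. Reading the off-diagonal entries as Dynkin edges (a single edge where a_ij = a_ji = -1; a double or triple edge where a_ij * a_ji = 2 or 3), the diagram is a chain of 7 nodes with one extra node attached to the third node from one end (E_8). One simple-root ordering that puts it in standard form is (alpha_5, alpha_1, alpha_3, alpha_6, alpha_2, alpha_4, alpha_7, alpha_8). So the algebra is type E_8.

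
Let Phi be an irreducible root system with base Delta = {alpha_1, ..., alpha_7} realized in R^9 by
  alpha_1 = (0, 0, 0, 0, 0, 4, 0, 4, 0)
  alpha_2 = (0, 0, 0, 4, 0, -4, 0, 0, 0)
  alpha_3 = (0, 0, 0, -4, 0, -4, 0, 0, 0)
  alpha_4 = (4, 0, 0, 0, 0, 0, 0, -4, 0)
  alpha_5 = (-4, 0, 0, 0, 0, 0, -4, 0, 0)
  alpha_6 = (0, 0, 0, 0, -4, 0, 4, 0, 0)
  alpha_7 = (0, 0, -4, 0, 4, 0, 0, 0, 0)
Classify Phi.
D7

Compute the Cartan integers a_ij = 2(alpha_i, alpha_j)/(alpha_j, alpha_j); the resulting 7x7 Cartan matrix is
[[2, -1, -1, -1, 0, 0, 0], [-1, 2, 0, 0, 0, 0, 0], [-1, 0, 2, 0, 0, 0, 0], [-1, 0, 0, 2, -1, 0, 0], [0, 0, 0, -1, 2, -1, 0], [0, 0, 0, 0, -1, 2, -1], [0, 0, 0, 0, 0, -1, 2]].
All simple roots have the same length, so the diagram is simply laced. The associated Dynkin diagram is a chain of 5 nodes with a fork of two nodes at one end (D_7), so the type is D_7 (the algebra so(14)).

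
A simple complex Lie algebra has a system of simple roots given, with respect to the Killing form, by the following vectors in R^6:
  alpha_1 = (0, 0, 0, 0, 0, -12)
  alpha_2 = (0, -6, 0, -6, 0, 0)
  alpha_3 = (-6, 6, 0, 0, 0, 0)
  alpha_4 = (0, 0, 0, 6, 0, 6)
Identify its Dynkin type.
C_4

Compute the Cartan integers a_ij = 2(alpha_i, alpha_j)/(alpha_j, alpha_j); the resulting 4x4 Cartan matrix is
[[2, 0, 0, -2], [0, 2, -1, -1], [0, -1, 2, 0], [-1, -1, 0, 2]].
The roots have two lengths (squared-length ratio 2:1); the short ones are alpha_{2,3,4}. The associated Dynkin diagram is a chain of 4 nodes with a double edge at one end; the terminal node there is the unique long simple root (C_4), so the type is C_4 (the algebra sp(8)).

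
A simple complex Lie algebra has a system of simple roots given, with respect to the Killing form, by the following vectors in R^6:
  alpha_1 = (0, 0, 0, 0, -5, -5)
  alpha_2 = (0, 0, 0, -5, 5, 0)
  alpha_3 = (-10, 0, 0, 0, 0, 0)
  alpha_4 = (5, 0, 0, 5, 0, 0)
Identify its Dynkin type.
Compute the Cartan integers a_ij = 2(alpha_i, alpha_j)/(alpha_j, alpha_j); the resulting 4x4 Cartan matrix is
[[2, -1, 0, 0], [-1, 2, 0, -1], [0, 0, 2, -2], [0, -1, -1, 2]].
The roots have two lengths (squared-length ratio 2:1); the short ones are alpha_{1,2,4}. The associated Dynkin diagram is a chain of 4 nodes with a double edge at one end; the terminal node there is the unique long simple root (C_4), so the type is C_4 (the algebra sp(8)).

type C_4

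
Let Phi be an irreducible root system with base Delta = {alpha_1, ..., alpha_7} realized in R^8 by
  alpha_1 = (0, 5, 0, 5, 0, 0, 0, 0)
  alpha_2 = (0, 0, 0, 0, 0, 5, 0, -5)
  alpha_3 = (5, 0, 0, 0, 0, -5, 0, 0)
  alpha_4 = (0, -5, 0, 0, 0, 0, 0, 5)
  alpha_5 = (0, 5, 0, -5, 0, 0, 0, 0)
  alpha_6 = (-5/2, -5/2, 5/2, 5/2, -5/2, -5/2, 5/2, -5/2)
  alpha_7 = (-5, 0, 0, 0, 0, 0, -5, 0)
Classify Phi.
Compute the Cartan integers a_ij = 2(alpha_i, alpha_j)/(alpha_j, alpha_j); the resulting 7x7 Cartan matrix is
[[2, 0, 0, -1, 0, 0, 0], [0, 2, -1, -1, 0, 0, 0], [0, -1, 2, 0, 0, 0, -1], [-1, -1, 0, 2, -1, 0, 0], [0, 0, 0, -1, 2, -1, 0], [0, 0, 0, 0, -1, 2, 0], [0, 0, -1, 0, 0, 0, 2]].
All simple roots have the same length, so the diagram is simply laced. The associated Dynkin diagram is a chain of 6 nodes with one extra node attached to the third node from one end (E_7), so the type is E_7.

E7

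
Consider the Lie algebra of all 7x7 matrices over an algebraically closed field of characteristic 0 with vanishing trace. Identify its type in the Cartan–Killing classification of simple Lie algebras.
A6

This is sl(7), which has dimension 7^2 - 1 = 48 and rank 7 - 1 = 6 (a Cartan subalgebra is the diagonal traceless matrices). In the classification of classical Lie algebras, the special linear algebra sl(n+1) has type A_n; here n = 6, so the Dynkin diagram is a chain of 6 nodes with single edges (A_6). Hence the type is A_6.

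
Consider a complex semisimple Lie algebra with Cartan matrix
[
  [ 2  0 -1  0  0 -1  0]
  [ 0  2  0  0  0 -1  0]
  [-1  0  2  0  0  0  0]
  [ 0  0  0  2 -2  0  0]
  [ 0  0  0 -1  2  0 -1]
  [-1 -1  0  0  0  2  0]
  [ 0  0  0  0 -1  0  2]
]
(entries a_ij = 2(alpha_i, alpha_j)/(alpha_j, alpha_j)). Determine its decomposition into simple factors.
The diagram associated to this matrix has two connected components: the simple roots {alpha_1, alpha_2, alpha_3, alpha_6} form a chain of 4 nodes with single edges (A_4), and {alpha_4, alpha_5, alpha_7} form a chain of 3 nodes with a double edge at one end; the terminal node there is the unique long simple root (C_3). A semisimple Lie algebra decomposes uniquely as the direct sum of simple ideals, one per connected component of its Dynkin diagram, so g ≅ A_4 ⊕ C_3 (dimension 24 + 21 = 45).

A4 ⊕ C3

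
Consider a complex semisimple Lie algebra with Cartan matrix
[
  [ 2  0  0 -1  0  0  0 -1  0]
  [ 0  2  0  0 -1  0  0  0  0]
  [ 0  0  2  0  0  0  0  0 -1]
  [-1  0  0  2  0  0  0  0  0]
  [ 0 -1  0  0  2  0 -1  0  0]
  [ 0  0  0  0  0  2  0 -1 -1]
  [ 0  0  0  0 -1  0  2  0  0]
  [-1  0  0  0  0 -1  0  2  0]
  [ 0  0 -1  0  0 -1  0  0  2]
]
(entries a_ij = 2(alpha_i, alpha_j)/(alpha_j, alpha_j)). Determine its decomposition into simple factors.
The diagram associated to this matrix has two connected components: the simple roots {alpha_2, alpha_5, alpha_7} form a chain of 3 nodes with single edges (A_3), and {alpha_1, alpha_3, alpha_4, alpha_6, alpha_8, alpha_9} form a chain of 6 nodes with single edges (A_6). A semisimple Lie algebra decomposes uniquely as the direct sum of simple ideals, one per connected component of its Dynkin diagram, so g ≅ A_3 ⊕ A_6 (dimension 15 + 48 = 63).

type A_3 ⊕ type A_6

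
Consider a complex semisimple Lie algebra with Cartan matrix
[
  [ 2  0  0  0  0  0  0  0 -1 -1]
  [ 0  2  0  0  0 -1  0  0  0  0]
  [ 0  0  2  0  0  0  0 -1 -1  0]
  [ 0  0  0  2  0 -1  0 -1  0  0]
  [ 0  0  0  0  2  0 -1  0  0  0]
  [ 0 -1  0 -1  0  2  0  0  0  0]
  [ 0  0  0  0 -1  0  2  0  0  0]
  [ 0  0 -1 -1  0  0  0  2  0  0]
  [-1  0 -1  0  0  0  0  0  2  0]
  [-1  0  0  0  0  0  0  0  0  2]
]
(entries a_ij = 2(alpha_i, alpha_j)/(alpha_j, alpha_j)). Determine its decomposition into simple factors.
A_2 ⊕ A_8

The diagram associated to this matrix has two connected components: the simple roots {alpha_5, alpha_7} form a chain of 2 nodes with single edges (A_2), and {alpha_1, alpha_2, alpha_3, alpha_4, alpha_6, alpha_8, alpha_9, alpha_10} form a chain of 8 nodes with single edges (A_8). A semisimple Lie algebra decomposes uniquely as the direct sum of simple ideals, one per connected component of its Dynkin diagram, so g ≅ A_2 ⊕ A_8 (dimension 8 + 80 = 88).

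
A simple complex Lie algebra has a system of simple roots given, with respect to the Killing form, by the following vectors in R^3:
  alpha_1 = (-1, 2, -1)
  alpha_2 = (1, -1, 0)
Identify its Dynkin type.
type G_2

Compute the Cartan integers a_ij = 2(alpha_i, alpha_j)/(alpha_j, alpha_j); the resulting 2x2 Cartan matrix is
[[2, -3], [-1, 2]].
The roots have two lengths (squared-length ratio 3:1); the short ones are alpha_{2}. The associated Dynkin diagram is two nodes joined by a triple edge (G_2), so the type is G_2.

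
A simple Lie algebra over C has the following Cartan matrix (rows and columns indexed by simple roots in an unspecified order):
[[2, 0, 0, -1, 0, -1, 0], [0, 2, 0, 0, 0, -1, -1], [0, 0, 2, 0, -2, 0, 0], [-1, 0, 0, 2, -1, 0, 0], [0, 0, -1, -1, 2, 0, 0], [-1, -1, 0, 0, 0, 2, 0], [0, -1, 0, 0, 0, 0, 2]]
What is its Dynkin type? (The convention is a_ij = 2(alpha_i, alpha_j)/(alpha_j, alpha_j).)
The matrix has rank 7 with 2's on the diagonal. Reading the off-diagonal entries as Dynkin edges (a single edge where a_ij = a_ji = -1; a double or triple edge where a_ij * a_ji = 2 or 3), the diagram is a chain of 7 nodes with a double edge at one end; the terminal node there is the unique long simple root (C_7). One simple-root ordering that puts it in standard form is (alpha_7, alpha_2, alpha_6, alpha_1, alpha_4, alpha_5, alpha_3). So the algebra is type C_7, i.e. sp(14).

C7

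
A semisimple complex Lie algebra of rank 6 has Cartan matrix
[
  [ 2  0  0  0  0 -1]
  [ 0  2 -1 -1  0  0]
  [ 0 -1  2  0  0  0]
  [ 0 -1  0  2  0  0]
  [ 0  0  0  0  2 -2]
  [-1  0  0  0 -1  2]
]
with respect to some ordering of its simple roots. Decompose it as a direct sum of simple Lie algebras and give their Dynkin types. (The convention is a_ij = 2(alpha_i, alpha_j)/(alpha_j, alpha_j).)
The diagram associated to this matrix has two connected components: the simple roots {alpha_2, alpha_3, alpha_4} form a chain of 3 nodes with single edges (A_3), and {alpha_1, alpha_5, alpha_6} form a chain of 3 nodes with a double edge at one end; the terminal node there is the unique long simple root (C_3). A semisimple Lie algebra decomposes uniquely as the direct sum of simple ideals, one per connected component of its Dynkin diagram, so g ≅ A_3 ⊕ C_3 (dimension 15 + 21 = 36).

A_3 (sl(4)) + C_3 (sp(6))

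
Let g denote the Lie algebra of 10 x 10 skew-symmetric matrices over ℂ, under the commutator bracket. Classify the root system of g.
This is so(10) with 10 even, which has dimension 10(10-1)/2 = 45 and rank 10/2 = 5. In the classification of classical Lie algebras, the orthogonal algebra so(2n) in an even number of variables has type D_n; here n = 5, so the Dynkin diagram is a chain of 3 nodes with a fork of two nodes at one end (D_5). Hence the type is D_5.

D_5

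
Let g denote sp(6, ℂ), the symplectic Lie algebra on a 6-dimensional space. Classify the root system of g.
C_3 (sp(6))

This is sp(6), which has dimension 6(6+1)/2 = 21 and rank 6/2 = 3. In the classification of classical Lie algebras, the symplectic algebra sp(2n) has type C_n; here n = 3, so the Dynkin diagram is a chain of 3 nodes with a double edge at one end; the terminal node there is the unique long simple root (C_3). Hence the type is C_3.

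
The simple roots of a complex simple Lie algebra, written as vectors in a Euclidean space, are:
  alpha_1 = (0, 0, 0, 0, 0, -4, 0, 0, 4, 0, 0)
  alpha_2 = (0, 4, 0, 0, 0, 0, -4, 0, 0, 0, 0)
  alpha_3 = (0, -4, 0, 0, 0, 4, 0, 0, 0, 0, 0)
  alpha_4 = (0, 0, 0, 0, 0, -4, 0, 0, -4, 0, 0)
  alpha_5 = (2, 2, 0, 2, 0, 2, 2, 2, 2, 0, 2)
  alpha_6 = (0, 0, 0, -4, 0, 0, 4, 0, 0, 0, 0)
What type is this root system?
type E_6

Compute the Cartan integers a_ij = 2(alpha_i, alpha_j)/(alpha_j, alpha_j); the resulting 6x6 Cartan matrix is
[[2, 0, -1, 0, 0, 0], [0, 2, -1, 0, 0, -1], [-1, -1, 2, -1, 0, 0], [0, 0, -1, 2, -1, 0], [0, 0, 0, -1, 2, 0], [0, -1, 0, 0, 0, 2]].
All simple roots have the same length, so the diagram is simply laced. The associated Dynkin diagram is a chain of 5 nodes with one extra node attached to the third node from one end (E_6), so the type is E_6.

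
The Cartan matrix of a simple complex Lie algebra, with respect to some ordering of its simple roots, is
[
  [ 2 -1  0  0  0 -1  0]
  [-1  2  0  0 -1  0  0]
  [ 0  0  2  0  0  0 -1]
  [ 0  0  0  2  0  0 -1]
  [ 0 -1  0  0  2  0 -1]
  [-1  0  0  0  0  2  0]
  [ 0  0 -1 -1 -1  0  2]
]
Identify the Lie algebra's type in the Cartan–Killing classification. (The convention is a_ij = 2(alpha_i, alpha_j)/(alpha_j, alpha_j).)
The matrix has rank 7 with 2's on the diagonal. Reading the off-diagonal entries as Dynkin edges (a single edge where a_ij = a_ji = -1; a double or triple edge where a_ij * a_ji = 2 or 3), the diagram is a chain of 5 nodes with a fork of two nodes at one end (D_7). One simple-root ordering that puts it in standard form is (alpha_6, alpha_1, alpha_2, alpha_5, alpha_7, alpha_3, alpha_4). So the algebra is type D_7, i.e. so(14).

D_7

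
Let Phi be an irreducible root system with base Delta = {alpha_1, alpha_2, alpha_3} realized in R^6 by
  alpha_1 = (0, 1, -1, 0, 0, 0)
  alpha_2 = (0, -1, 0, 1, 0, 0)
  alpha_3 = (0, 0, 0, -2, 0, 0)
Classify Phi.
type C_3

Compute the Cartan integers a_ij = 2(alpha_i, alpha_j)/(alpha_j, alpha_j); the resulting 3x3 Cartan matrix is
[[2, -1, 0], [-1, 2, -1], [0, -2, 2]].
The roots have two lengths (squared-length ratio 2:1); the short ones are alpha_{1,2}. The associated Dynkin diagram is a chain of 3 nodes with a double edge at one end; the terminal node there is the unique long simple root (C_3), so the type is C_3 (the algebra sp(6)).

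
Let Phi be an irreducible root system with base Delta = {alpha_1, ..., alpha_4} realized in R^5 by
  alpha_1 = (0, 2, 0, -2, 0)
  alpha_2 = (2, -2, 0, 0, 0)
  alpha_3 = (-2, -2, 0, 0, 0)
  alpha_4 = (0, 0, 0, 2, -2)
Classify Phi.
Compute the Cartan integers a_ij = 2(alpha_i, alpha_j)/(alpha_j, alpha_j); the resulting 4x4 Cartan matrix is
[[2, -1, -1, -1], [-1, 2, 0, 0], [-1, 0, 2, 0], [-1, 0, 0, 2]].
All simple roots have the same length, so the diagram is simply laced. The associated Dynkin diagram is a chain of 2 nodes with a fork of two nodes at one end (D_4), so the type is D_4 (the algebra so(8)).

D_4 (so(8))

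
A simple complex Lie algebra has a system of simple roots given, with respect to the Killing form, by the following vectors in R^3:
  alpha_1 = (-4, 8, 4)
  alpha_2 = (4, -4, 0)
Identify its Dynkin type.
Compute the Cartan integers a_ij = 2(alpha_i, alpha_j)/(alpha_j, alpha_j); the resulting 2x2 Cartan matrix is
[[2, -3], [-1, 2]].
The roots have two lengths (squared-length ratio 3:1); the short ones are alpha_{2}. The associated Dynkin diagram is two nodes joined by a triple edge (G_2), so the type is G_2.

type G_2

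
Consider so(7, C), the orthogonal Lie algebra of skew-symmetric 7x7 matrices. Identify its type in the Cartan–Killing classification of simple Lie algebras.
This is so(7) with 7 odd, which has dimension 7(7-1)/2 = 21 and rank (7-1)/2 = 3. In the classification of classical Lie algebras, the orthogonal algebra so(2n+1) in an odd number of variables has type B_n; here n = 3, so the Dynkin diagram is a chain of 3 nodes with a double edge at one end; the terminal node there is the unique short simple root (B_3). Hence the type is B_3.

B_3 (so(7))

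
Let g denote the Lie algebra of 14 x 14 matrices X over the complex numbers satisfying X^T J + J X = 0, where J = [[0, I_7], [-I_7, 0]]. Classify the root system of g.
This is sp(14), which has dimension 14(14+1)/2 = 105 and rank 14/2 = 7. In the classification of classical Lie algebras, the symplectic algebra sp(2n) has type C_n; here n = 7, so the Dynkin diagram is a chain of 7 nodes with a double edge at one end; the terminal node there is the unique long simple root (C_7). Hence the type is C_7.

type C_7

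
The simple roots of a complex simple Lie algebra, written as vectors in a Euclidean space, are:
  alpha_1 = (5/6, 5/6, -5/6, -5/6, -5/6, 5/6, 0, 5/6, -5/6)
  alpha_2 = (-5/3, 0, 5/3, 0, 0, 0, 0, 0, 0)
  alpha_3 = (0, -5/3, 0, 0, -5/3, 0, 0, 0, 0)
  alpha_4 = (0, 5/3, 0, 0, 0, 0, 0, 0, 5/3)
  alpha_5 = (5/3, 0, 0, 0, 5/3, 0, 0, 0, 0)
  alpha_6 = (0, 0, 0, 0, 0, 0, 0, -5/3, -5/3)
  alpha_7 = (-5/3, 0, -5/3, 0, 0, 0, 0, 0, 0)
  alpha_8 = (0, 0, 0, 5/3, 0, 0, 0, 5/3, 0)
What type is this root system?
E_8

Compute the Cartan integers a_ij = 2(alpha_i, alpha_j)/(alpha_j, alpha_j); the resulting 8x8 Cartan matrix is
[[2, -1, 0, 0, 0, 0, 0, 0], [-1, 2, 0, 0, -1, 0, 0, 0], [0, 0, 2, -1, -1, 0, 0, 0], [0, 0, -1, 2, 0, -1, 0, 0], [0, -1, -1, 0, 2, 0, -1, 0], [0, 0, 0, -1, 0, 2, 0, -1], [0, 0, 0, 0, -1, 0, 2, 0], [0, 0, 0, 0, 0, -1, 0, 2]].
All simple roots have the same length, so the diagram is simply laced. The associated Dynkin diagram is a chain of 7 nodes with one extra node attached to the third node from one end (E_8), so the type is E_8.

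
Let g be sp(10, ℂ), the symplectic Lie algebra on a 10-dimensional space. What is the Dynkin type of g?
type C_5

This is sp(10), which has dimension 10(10+1)/2 = 55 and rank 10/2 = 5. In the classification of classical Lie algebras, the symplectic algebra sp(2n) has type C_n; here n = 5, so the Dynkin diagram is a chain of 5 nodes with a double edge at one end; the terminal node there is the unique long simple root (C_5). Hence the type is C_5.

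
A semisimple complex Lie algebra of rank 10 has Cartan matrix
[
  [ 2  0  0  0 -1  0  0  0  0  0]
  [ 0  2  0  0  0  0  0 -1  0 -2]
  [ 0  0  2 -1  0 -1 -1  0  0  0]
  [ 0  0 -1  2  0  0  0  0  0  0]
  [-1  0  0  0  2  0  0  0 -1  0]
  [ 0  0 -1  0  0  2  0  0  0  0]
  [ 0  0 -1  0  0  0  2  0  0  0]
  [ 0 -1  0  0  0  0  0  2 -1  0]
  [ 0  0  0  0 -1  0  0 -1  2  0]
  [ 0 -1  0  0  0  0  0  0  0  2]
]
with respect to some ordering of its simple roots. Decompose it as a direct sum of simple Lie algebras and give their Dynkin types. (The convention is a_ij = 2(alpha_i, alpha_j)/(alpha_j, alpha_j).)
B_6 + D_4

The diagram associated to this matrix has two connected components: the simple roots {alpha_1, alpha_2, alpha_5, alpha_8, alpha_9, alpha_10} form a chain of 6 nodes with a double edge at one end; the terminal node there is the unique short simple root (B_6), and {alpha_3, alpha_4, alpha_6, alpha_7} form a chain of 2 nodes with a fork of two nodes at one end (D_4). A semisimple Lie algebra decomposes uniquely as the direct sum of simple ideals, one per connected component of its Dynkin diagram, so g ≅ B_6 ⊕ D_4 (dimension 78 + 28 = 106).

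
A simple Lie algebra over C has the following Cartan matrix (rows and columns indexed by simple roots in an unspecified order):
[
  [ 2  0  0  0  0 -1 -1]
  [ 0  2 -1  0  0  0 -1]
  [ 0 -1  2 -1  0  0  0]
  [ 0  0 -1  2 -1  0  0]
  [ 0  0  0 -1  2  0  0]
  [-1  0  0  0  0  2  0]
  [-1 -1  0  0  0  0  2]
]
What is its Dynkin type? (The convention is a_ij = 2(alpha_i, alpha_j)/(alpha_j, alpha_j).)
A7

The matrix has rank 7 with 2's on the diagonal. Reading the off-diagonal entries as Dynkin edges (a single edge where a_ij = a_ji = -1; a double or triple edge where a_ij * a_ji = 2 or 3), the diagram is a chain of 7 nodes with single edges (A_7). One simple-root ordering that puts it in standard form is (alpha_6, alpha_1, alpha_7, alpha_2, alpha_3, alpha_4, alpha_5). So the algebra is type A_7, i.e. sl(8).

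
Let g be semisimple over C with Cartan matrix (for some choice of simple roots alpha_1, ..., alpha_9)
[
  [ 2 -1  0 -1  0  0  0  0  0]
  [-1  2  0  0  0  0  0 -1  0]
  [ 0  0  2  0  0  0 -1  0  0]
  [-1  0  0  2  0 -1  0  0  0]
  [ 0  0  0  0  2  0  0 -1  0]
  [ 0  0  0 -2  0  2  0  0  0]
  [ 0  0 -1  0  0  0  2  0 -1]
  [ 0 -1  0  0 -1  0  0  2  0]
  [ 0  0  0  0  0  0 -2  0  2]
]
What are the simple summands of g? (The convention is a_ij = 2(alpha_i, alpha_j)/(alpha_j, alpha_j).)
The diagram associated to this matrix has two connected components: the simple roots {alpha_3, alpha_7, alpha_9} form a chain of 3 nodes with a double edge at one end; the terminal node there is the unique long simple root (C_3), and {alpha_1, alpha_2, alpha_4, alpha_5, alpha_6, alpha_8} form a chain of 6 nodes with a double edge at one end; the terminal node there is the unique long simple root (C_6). A semisimple Lie algebra decomposes uniquely as the direct sum of simple ideals, one per connected component of its Dynkin diagram, so g ≅ C_3 ⊕ C_6 (dimension 21 + 78 = 99).

type C_3 + type C_6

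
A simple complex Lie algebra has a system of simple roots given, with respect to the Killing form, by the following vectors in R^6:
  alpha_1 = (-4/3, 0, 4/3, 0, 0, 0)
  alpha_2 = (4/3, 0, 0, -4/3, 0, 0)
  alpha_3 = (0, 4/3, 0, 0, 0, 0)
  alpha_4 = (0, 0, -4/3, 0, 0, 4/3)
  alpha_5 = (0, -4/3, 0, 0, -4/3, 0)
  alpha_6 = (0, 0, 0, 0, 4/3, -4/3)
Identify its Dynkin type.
B_6

Compute the Cartan integers a_ij = 2(alpha_i, alpha_j)/(alpha_j, alpha_j); the resulting 6x6 Cartan matrix is
[[2, -1, 0, -1, 0, 0], [-1, 2, 0, 0, 0, 0], [0, 0, 2, 0, -1, 0], [-1, 0, 0, 2, 0, -1], [0, 0, -2, 0, 2, -1], [0, 0, 0, -1, -1, 2]].
The roots have two lengths (squared-length ratio 2:1); the short ones are alpha_{3}. The associated Dynkin diagram is a chain of 6 nodes with a double edge at one end; the terminal node there is the unique short simple root (B_6), so the type is B_6 (the algebra so(13)).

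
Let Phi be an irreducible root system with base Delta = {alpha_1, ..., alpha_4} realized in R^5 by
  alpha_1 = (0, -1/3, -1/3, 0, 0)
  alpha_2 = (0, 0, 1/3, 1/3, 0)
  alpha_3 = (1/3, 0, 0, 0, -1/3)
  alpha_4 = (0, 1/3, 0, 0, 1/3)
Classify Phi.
type A_4

Compute the Cartan integers a_ij = 2(alpha_i, alpha_j)/(alpha_j, alpha_j); the resulting 4x4 Cartan matrix is
[[2, -1, 0, -1], [-1, 2, 0, 0], [0, 0, 2, -1], [-1, 0, -1, 2]].
All simple roots have the same length, so the diagram is simply laced. The associated Dynkin diagram is a chain of 4 nodes with single edges (A_4), so the type is A_4 (the algebra sl(5)).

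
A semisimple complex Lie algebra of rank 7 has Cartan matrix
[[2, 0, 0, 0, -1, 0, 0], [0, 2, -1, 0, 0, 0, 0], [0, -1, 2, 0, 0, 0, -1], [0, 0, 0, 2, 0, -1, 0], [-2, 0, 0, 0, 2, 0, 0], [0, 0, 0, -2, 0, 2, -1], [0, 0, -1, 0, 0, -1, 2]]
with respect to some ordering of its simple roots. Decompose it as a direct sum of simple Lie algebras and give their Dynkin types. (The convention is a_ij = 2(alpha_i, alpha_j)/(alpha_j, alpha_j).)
The diagram associated to this matrix has two connected components: the simple roots {alpha_1, alpha_5} form a chain of 2 nodes with a double edge at one end; the terminal node there is the unique short simple root (B_2), and {alpha_2, alpha_3, alpha_4, alpha_6, alpha_7} form a chain of 5 nodes with a double edge at one end; the terminal node there is the unique short simple root (B_5). A semisimple Lie algebra decomposes uniquely as the direct sum of simple ideals, one per connected component of its Dynkin diagram, so g ≅ B_2 ⊕ B_5 (dimension 10 + 55 = 65).

B2 ⊕ B5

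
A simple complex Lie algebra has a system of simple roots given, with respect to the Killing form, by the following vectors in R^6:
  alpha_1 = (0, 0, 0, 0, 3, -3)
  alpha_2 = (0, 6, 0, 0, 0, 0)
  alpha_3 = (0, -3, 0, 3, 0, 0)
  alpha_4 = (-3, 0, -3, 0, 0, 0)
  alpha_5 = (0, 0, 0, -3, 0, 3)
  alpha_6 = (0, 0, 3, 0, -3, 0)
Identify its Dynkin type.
type C_6

Compute the Cartan integers a_ij = 2(alpha_i, alpha_j)/(alpha_j, alpha_j); the resulting 6x6 Cartan matrix is
[[2, 0, 0, 0, -1, -1], [0, 2, -2, 0, 0, 0], [0, -1, 2, 0, -1, 0], [0, 0, 0, 2, 0, -1], [-1, 0, -1, 0, 2, 0], [-1, 0, 0, -1, 0, 2]].
The roots have two lengths (squared-length ratio 2:1); the short ones are alpha_{1,3,4,5,6}. The associated Dynkin diagram is a chain of 6 nodes with a double edge at one end; the terminal node there is the unique long simple root (C_6), so the type is C_6 (the algebra sp(12)).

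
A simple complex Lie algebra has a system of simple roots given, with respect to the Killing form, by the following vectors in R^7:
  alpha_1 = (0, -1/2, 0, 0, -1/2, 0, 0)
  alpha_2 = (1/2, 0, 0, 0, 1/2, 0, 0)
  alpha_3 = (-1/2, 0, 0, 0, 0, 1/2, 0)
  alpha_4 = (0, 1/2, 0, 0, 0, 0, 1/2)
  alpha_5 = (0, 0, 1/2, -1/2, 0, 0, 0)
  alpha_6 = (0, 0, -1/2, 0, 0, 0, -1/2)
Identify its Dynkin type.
A_6

Compute the Cartan integers a_ij = 2(alpha_i, alpha_j)/(alpha_j, alpha_j); the resulting 6x6 Cartan matrix is
[[2, -1, 0, -1, 0, 0], [-1, 2, -1, 0, 0, 0], [0, -1, 2, 0, 0, 0], [-1, 0, 0, 2, 0, -1], [0, 0, 0, 0, 2, -1], [0, 0, 0, -1, -1, 2]].
All simple roots have the same length, so the diagram is simply laced. The associated Dynkin diagram is a chain of 6 nodes with single edges (A_6), so the type is A_6 (the algebra sl(7)).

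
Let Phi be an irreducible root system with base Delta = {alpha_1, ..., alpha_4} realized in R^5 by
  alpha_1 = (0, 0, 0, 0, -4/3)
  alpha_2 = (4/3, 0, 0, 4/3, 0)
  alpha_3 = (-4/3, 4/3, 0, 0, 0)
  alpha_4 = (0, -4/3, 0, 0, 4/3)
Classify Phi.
type B_4

Compute the Cartan integers a_ij = 2(alpha_i, alpha_j)/(alpha_j, alpha_j); the resulting 4x4 Cartan matrix is
[[2, 0, 0, -1], [0, 2, -1, 0], [0, -1, 2, -1], [-2, 0, -1, 2]].
The roots have two lengths (squared-length ratio 2:1); the short ones are alpha_{1}. The associated Dynkin diagram is a chain of 4 nodes with a double edge at one end; the terminal node there is the unique short simple root (B_4), so the type is B_4 (the algebra so(9)).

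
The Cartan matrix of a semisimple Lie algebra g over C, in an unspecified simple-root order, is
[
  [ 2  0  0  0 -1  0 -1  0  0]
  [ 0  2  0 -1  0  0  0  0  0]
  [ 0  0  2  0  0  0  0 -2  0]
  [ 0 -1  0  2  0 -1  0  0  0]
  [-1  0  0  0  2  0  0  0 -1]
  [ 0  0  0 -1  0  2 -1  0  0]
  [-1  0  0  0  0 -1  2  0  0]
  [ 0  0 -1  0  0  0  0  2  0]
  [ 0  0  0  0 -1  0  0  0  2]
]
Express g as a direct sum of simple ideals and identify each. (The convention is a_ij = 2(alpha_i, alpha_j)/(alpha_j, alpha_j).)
A_7 (sl(8)) + B_2 (so(5))

The diagram associated to this matrix has two connected components: the simple roots {alpha_1, alpha_2, alpha_4, alpha_5, alpha_6, alpha_7, alpha_9} form a chain of 7 nodes with single edges (A_7), and {alpha_3, alpha_8} form a chain of 2 nodes with a double edge at one end; the terminal node there is the unique short simple root (B_2). A semisimple Lie algebra decomposes uniquely as the direct sum of simple ideals, one per connected component of its Dynkin diagram, so g ≅ A_7 ⊕ B_2 (dimension 63 + 10 = 73).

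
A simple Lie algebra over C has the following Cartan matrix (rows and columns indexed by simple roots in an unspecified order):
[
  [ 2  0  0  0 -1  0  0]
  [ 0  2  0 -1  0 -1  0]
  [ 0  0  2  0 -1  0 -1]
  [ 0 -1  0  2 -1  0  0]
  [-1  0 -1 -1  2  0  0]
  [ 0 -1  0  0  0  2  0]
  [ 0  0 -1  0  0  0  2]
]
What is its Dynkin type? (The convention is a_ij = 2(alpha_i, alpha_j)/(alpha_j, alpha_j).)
E7

The matrix has rank 7 with 2's on the diagonal. Reading the off-diagonal entries as Dynkin edges (a single edge where a_ij = a_ji = -1; a double or triple edge where a_ij * a_ji = 2 or 3), the diagram is a chain of 6 nodes with one extra node attached to the third node from one end (E_7). One simple-root ordering that puts it in standard form is (alpha_7, alpha_1, alpha_3, alpha_5, alpha_4, alpha_2, alpha_6). So the algebra is type E_7.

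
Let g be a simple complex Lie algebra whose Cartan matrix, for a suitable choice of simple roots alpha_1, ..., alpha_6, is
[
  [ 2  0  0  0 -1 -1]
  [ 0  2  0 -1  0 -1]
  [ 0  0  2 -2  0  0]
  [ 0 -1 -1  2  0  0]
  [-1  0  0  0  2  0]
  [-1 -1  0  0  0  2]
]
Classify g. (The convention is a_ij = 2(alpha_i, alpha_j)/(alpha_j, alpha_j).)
The matrix has rank 6 with 2's on the diagonal. Reading the off-diagonal entries as Dynkin edges (a single edge where a_ij = a_ji = -1; a double or triple edge where a_ij * a_ji = 2 or 3), the diagram is a chain of 6 nodes with a double edge at one end; the terminal node there is the unique long simple root (C_6). One simple-root ordering that puts it in standard form is (alpha_5, alpha_1, alpha_6, alpha_2, alpha_4, alpha_3). So the algebra is type C_6, i.e. sp(12).

C_6 (sp(12))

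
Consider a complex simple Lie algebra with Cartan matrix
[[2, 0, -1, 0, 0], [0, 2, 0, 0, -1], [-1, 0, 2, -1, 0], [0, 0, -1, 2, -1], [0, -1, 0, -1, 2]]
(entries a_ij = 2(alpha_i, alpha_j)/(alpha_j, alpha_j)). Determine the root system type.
The matrix has rank 5 with 2's on the diagonal. Reading the off-diagonal entries as Dynkin edges (a single edge where a_ij = a_ji = -1; a double or triple edge where a_ij * a_ji = 2 or 3), the diagram is a chain of 5 nodes with single edges (A_5). One simple-root ordering that puts it in standard form is (alpha_2, alpha_5, alpha_4, alpha_3, alpha_1). So the algebra is type A_5, i.e. sl(6).

A_5 (sl(6))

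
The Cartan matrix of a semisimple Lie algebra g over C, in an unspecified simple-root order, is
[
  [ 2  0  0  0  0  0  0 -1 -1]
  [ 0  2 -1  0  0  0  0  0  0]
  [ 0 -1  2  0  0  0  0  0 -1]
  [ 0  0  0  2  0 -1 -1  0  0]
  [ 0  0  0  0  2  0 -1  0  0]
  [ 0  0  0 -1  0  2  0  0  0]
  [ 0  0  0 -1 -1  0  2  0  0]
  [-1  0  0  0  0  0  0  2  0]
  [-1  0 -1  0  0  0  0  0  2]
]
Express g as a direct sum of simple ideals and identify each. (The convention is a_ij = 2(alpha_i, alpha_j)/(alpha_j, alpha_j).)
The diagram associated to this matrix has two connected components: the simple roots {alpha_4, alpha_5, alpha_6, alpha_7} form a chain of 4 nodes with single edges (A_4), and {alpha_1, alpha_2, alpha_3, alpha_8, alpha_9} form a chain of 5 nodes with single edges (A_5). A semisimple Lie algebra decomposes uniquely as the direct sum of simple ideals, one per connected component of its Dynkin diagram, so g ≅ A_4 ⊕ A_5 (dimension 24 + 35 = 59).

A_4 (sl(5)) + A_5 (sl(6))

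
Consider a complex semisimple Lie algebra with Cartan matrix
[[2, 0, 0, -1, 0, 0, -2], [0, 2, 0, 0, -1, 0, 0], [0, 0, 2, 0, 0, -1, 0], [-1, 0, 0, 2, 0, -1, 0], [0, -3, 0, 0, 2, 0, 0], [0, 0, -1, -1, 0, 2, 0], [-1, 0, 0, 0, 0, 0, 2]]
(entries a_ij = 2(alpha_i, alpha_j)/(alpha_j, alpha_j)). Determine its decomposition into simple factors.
type B_5 + type G_2

The diagram associated to this matrix has two connected components: the simple roots {alpha_1, alpha_3, alpha_4, alpha_6, alpha_7} form a chain of 5 nodes with a double edge at one end; the terminal node there is the unique short simple root (B_5), and {alpha_2, alpha_5} form two nodes joined by a triple edge (G_2). A semisimple Lie algebra decomposes uniquely as the direct sum of simple ideals, one per connected component of its Dynkin diagram, so g ≅ B_5 ⊕ G_2 (dimension 55 + 14 = 69).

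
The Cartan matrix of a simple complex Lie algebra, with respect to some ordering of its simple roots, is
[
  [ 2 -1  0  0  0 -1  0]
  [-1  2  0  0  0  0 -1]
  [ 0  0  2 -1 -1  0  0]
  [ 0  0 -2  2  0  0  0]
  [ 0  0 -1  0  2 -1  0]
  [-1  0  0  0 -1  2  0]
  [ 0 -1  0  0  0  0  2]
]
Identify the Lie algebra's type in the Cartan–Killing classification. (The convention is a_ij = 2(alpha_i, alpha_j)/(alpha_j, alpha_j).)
The matrix has rank 7 with 2's on the diagonal. Reading the off-diagonal entries as Dynkin edges (a single edge where a_ij = a_ji = -1; a double or triple edge where a_ij * a_ji = 2 or 3), the diagram is a chain of 7 nodes with a double edge at one end; the terminal node there is the unique long simple root (C_7). One simple-root ordering that puts it in standard form is (alpha_7, alpha_2, alpha_1, alpha_6, alpha_5, alpha_3, alpha_4). So the algebra is type C_7, i.e. sp(14).

C7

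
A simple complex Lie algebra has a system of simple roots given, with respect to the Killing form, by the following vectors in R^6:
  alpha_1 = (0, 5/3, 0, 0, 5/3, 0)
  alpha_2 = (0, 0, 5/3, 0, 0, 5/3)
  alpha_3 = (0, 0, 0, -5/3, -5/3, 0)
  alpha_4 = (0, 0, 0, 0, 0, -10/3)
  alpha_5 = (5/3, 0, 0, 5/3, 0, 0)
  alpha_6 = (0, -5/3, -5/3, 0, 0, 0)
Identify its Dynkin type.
Compute the Cartan integers a_ij = 2(alpha_i, alpha_j)/(alpha_j, alpha_j); the resulting 6x6 Cartan matrix is
[[2, 0, -1, 0, 0, -1], [0, 2, 0, -1, 0, -1], [-1, 0, 2, 0, -1, 0], [0, -2, 0, 2, 0, 0], [0, 0, -1, 0, 2, 0], [-1, -1, 0, 0, 0, 2]].
The roots have two lengths (squared-length ratio 2:1); the short ones are alpha_{1,2,3,5,6}. The associated Dynkin diagram is a chain of 6 nodes with a double edge at one end; the terminal node there is the unique long simple root (C_6), so the type is C_6 (the algebra sp(12)).

C6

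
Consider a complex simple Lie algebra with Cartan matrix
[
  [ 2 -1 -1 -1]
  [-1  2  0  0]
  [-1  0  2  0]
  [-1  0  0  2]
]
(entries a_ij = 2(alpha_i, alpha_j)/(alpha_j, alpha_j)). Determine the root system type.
The matrix has rank 4 with 2's on the diagonal. Reading the off-diagonal entries as Dynkin edges (a single edge where a_ij = a_ji = -1; a double or triple edge where a_ij * a_ji = 2 or 3), the diagram is a chain of 2 nodes with a fork of two nodes at one end (D_4). One simple-root ordering that puts it in standard form is (alpha_3, alpha_1, alpha_2, alpha_4). So the algebra is type D_4, i.e. so(8).

D_4 (so(8))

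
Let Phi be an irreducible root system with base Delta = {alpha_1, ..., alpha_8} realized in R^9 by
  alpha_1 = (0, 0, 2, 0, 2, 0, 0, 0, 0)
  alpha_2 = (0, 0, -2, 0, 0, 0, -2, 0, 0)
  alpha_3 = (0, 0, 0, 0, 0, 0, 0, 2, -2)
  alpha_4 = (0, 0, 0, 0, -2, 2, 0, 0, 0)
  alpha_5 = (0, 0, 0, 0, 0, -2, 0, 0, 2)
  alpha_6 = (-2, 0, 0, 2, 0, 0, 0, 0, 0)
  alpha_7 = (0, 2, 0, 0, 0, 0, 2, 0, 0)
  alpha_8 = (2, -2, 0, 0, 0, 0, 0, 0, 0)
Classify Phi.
A8

Compute the Cartan integers a_ij = 2(alpha_i, alpha_j)/(alpha_j, alpha_j); the resulting 8x8 Cartan matrix is
[[2, -1, 0, -1, 0, 0, 0, 0], [-1, 2, 0, 0, 0, 0, -1, 0], [0, 0, 2, 0, -1, 0, 0, 0], [-1, 0, 0, 2, -1, 0, 0, 0], [0, 0, -1, -1, 2, 0, 0, 0], [0, 0, 0, 0, 0, 2, 0, -1], [0, -1, 0, 0, 0, 0, 2, -1], [0, 0, 0, 0, 0, -1, -1, 2]].
All simple roots have the same length, so the diagram is simply laced. The associated Dynkin diagram is a chain of 8 nodes with single edges (A_8), so the type is A_8 (the algebra sl(9)).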